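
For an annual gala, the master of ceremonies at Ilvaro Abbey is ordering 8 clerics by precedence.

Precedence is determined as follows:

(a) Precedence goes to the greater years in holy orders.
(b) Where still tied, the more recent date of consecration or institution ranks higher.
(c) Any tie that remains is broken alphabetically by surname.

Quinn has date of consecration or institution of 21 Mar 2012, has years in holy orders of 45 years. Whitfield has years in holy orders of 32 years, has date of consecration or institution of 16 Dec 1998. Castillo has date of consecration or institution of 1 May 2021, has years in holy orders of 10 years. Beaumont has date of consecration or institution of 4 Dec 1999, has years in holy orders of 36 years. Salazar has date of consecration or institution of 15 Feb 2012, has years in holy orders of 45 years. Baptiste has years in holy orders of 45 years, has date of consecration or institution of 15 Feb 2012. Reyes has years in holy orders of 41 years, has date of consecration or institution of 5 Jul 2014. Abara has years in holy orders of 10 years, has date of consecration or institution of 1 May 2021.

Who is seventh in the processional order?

Abara

By years in holy orders (higher first): Quinn, Baptiste and Salazar (each 45 years); then Reyes (41 years); then Beaumont (36 years); then Whitfield (32 years); then Abara and Castillo (both 10 years).
Among Quinn, Baptiste and Salazar, by date of consecration or institution (later first): Quinn (21 Mar 2012) before Baptiste and Salazar (15 Feb 2012).
Among Baptiste and Salazar, alphabetically by surname: Baptiste before Salazar.
Abara and Castillo both have date of consecration or institution 1 May 2021, so the next rule applies.
Among Abara and Castillo, alphabetically by surname: Abara before Castillo.
Order: Quinn, Baptiste, Salazar, Reyes, Beaumont, Whitfield, Abara, Castillo.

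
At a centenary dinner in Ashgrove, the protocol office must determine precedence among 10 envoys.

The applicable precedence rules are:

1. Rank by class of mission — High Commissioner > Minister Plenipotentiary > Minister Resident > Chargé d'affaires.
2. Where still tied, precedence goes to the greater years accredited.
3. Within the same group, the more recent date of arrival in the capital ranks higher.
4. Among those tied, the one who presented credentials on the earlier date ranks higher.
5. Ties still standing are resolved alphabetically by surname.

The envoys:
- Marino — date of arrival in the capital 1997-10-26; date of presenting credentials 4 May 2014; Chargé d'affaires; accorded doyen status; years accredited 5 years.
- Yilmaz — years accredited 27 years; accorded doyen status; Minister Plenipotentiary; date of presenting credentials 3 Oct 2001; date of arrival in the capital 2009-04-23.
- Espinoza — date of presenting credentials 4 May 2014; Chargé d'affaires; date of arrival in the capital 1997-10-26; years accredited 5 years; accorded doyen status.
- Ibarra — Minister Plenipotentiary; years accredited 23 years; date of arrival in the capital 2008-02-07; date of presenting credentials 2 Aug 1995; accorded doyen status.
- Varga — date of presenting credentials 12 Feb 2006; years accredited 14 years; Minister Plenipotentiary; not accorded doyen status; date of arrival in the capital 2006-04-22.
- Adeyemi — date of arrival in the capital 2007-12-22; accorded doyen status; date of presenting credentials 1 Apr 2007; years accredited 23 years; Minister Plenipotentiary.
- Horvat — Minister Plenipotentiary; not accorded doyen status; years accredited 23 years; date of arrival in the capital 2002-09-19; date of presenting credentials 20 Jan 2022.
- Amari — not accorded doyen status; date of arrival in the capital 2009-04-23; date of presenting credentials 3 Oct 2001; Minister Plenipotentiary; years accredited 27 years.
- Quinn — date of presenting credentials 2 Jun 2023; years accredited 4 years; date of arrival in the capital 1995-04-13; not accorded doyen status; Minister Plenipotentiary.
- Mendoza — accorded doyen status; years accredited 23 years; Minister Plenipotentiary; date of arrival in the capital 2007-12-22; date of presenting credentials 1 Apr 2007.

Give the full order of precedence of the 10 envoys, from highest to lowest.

By class of mission: Amari, Yilmaz, Ibarra, Adeyemi, Mendoza, Horvat, Varga and Quinn (Minister Plenipotentiary); then Espinoza and Marino (Chargé d'affaires).
Among Amari, Yilmaz, Ibarra, Adeyemi, Mendoza, Horvat, Varga and Quinn, by years accredited (higher first): Amari and Yilmaz (27 years) before Ibarra, Adeyemi, Mendoza and Horvat (23 years) before Varga (14 years) before Quinn (4 years).
Amari and Yilmaz both have date of arrival in the capital 2009-04-23, so the next rule applies.
Amari and Yilmaz both have date of presenting credentials 3 Oct 2001, so the next rule applies.
Among Amari and Yilmaz, alphabetically by surname: Amari before Yilmaz.
Among Ibarra, Adeyemi, Mendoza and Horvat, by date of arrival in the capital (later first): Ibarra (2008-02-07) before Adeyemi and Mendoza (2007-12-22) before Horvat (2002-09-19).
Adeyemi and Mendoza both have date of presenting credentials 1 Apr 2007, so the next rule applies.
Among Adeyemi and Mendoza, alphabetically by surname: Adeyemi before Mendoza.
Espinoza and Marino both have years accredited 5 years, so the next rule applies.
Espinoza and Marino both have date of arrival in the capital 1997-10-26, so the next rule applies.
Espinoza and Marino both have date of presenting credentials 4 May 2014, so the next rule applies.
Among Espinoza and Marino, alphabetically by surname: Espinoza before Marino.
Full order: Amari, Yilmaz, Ibarra, Adeyemi, Mendoza, Horvat, Varga, Quinn, Espinoza, Marino.

Amari, Yilmaz, Ibarra, Adeyemi, Mendoza, Horvat, Varga, Quinn, Espinoza, Marino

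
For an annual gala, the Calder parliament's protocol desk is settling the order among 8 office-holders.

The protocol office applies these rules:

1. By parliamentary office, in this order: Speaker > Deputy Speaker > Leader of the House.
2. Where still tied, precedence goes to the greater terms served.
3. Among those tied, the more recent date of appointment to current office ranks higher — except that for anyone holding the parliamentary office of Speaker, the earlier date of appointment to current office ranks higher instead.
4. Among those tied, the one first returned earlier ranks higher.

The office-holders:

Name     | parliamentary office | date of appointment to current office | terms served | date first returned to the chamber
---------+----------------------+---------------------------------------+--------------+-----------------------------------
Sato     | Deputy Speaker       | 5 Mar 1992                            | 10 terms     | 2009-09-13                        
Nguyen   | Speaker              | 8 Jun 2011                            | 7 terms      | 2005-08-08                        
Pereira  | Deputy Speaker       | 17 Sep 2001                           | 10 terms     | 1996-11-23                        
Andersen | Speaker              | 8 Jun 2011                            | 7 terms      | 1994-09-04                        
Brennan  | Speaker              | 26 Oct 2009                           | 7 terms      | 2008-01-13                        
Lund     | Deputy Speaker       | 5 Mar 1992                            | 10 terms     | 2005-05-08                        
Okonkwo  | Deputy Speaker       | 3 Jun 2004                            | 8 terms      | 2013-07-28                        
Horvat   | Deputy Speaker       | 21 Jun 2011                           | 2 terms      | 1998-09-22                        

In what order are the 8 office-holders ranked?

By parliamentary office: Brennan, Andersen and Nguyen (Speaker); then Pereira, Lund, Sato, Okonkwo and Horvat (Deputy Speaker).
Brennan, Andersen and Nguyen all have terms served 7 terms, so the next rule applies.
Among Brennan, Andersen and Nguyen, by date of appointment to current office (earlier first) (reversed rule for this group): Brennan (26 Oct 2009) before Andersen and Nguyen (8 Jun 2011).
Among Andersen and Nguyen, by date first returned to the chamber (earlier first): Andersen (1994-09-04) before Nguyen (2005-08-08).
Among Pereira, Lund, Sato, Okonkwo and Horvat, by terms served (higher first): Pereira, Lund and Sato (10 terms) before Okonkwo (8 terms) before Horvat (2 terms).
Among Pereira, Lund and Sato, by date of appointment to current office (later first): Pereira (17 Sep 2001) before Lund and Sato (5 Mar 1992).
Among Lund and Sato, by date first returned to the chamber (earlier first): Lund (2005-05-08) before Sato (2009-09-13).
Full order: Brennan, Andersen, Nguyen, Pereira, Lund, Sato, Okonkwo, Horvat.

Brennan, Andersen, Nguyen, Pereira, Lund, Sato, Okonkwo, Horvat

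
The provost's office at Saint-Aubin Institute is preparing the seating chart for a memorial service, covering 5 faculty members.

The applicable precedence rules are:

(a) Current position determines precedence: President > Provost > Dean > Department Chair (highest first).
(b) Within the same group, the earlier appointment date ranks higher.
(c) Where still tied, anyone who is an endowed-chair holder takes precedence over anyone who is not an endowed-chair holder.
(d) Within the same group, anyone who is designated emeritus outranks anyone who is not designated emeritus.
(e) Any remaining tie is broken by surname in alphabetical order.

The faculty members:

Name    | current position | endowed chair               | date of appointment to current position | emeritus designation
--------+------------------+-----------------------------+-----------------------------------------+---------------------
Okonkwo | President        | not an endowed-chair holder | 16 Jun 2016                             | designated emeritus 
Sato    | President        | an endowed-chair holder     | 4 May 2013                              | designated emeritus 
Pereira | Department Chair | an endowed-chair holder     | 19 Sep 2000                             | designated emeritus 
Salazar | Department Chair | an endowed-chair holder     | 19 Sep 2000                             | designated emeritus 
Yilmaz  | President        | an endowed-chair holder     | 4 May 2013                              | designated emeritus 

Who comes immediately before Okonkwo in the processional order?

By current position: Sato, Yilmaz and Okonkwo (President); then Pereira and Salazar (Department Chair).
Among Sato, Yilmaz and Okonkwo, by date of appointment to current position (earlier first): Sato and Yilmaz (4 May 2013) before Okonkwo (16 Jun 2016).
Sato and Yilmaz are each an endowed-chair holder, so the next rule applies.
Sato and Yilmaz are each designated emeritus, so the next rule applies.
Among Sato and Yilmaz, alphabetically by surname: Sato before Yilmaz.
Pereira and Salazar both have date of appointment to current position 19 Sep 2000, so the next rule applies.
Pereira and Salazar are each an endowed-chair holder, so the next rule applies.
Pereira and Salazar are each designated emeritus, so the next rule applies.
Among Pereira and Salazar, alphabetically by surname: Pereira before Salazar.
Order: Sato, Yilmaz, Okonkwo, Pereira, Salazar.

Yilmaz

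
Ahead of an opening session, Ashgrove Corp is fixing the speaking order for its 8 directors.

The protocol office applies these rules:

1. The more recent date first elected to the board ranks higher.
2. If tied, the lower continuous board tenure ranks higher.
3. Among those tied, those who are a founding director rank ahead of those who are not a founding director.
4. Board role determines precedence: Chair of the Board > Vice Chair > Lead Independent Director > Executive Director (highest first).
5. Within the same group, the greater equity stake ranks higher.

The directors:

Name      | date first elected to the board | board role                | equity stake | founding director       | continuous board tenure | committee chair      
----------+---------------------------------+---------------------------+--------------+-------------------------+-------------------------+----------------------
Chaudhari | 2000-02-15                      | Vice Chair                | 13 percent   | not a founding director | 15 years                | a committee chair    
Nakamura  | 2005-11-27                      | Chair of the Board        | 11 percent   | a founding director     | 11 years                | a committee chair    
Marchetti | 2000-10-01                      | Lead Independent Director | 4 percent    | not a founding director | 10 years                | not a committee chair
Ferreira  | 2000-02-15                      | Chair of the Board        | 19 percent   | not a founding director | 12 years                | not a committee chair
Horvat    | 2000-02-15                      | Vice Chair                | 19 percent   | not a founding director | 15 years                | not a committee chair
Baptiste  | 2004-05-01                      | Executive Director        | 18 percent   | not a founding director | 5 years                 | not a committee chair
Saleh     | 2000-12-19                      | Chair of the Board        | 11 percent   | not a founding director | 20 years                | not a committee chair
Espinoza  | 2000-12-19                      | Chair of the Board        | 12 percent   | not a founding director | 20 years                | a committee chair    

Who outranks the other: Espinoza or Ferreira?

Espinoza

By date first elected to the board (later first): Nakamura (2005-11-27); then Baptiste (2004-05-01); then Espinoza and Saleh (both 2000-12-19); then Marchetti (2000-10-01); then Ferreira, Horvat and Chaudhari (each 2000-02-15).
Espinoza and Saleh both have continuous board tenure 20 years, so the next rule applies.
Espinoza and Saleh are each not a founding director, so the next rule applies.
Espinoza and Saleh are each Chair of the Board, so the next rule applies.
Among Espinoza and Saleh, by equity stake (higher first): Espinoza (12 percent) before Saleh (11 percent).
Among Ferreira, Horvat and Chaudhari, by continuous board tenure (lower first): Ferreira (12 years) before Horvat and Chaudhari (15 years).
Horvat and Chaudhari are each not a founding director, so the next rule applies.
Horvat and Chaudhari are each Vice Chair, so the next rule applies.
Among Horvat and Chaudhari, by equity stake (higher first): Horvat (19 percent) before Chaudhari (13 percent).
So Espinoza takes precedence.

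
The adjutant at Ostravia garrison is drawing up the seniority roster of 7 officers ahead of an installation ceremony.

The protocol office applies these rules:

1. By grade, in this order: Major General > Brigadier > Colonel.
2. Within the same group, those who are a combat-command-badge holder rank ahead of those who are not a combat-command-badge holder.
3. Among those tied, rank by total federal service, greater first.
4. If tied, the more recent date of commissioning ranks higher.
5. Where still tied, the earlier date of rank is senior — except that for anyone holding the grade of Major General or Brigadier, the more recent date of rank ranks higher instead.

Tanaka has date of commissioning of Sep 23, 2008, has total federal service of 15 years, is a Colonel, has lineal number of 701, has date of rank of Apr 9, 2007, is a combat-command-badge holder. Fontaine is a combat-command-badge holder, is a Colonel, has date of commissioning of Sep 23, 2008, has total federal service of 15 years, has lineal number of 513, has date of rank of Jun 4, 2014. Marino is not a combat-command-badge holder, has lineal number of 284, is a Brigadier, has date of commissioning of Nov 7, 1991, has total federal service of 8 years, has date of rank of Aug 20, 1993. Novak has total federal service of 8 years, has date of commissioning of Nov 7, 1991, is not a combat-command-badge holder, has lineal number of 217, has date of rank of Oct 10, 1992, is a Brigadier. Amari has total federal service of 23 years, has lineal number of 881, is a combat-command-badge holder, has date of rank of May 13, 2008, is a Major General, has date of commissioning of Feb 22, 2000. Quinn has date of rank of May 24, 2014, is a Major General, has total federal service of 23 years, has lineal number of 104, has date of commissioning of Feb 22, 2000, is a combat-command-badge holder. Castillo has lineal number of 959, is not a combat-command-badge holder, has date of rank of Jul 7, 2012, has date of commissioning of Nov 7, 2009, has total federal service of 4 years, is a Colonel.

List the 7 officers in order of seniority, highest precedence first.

Quinn, Amari, Marino, Novak, Tanaka, Fontaine, Castillo

By grade: Quinn and Amari (Major General); then Marino and Novak (Brigadier); then Tanaka, Fontaine and Castillo (Colonel).
Quinn and Amari are each a combat-command-badge holder, so the next rule applies.
Quinn and Amari both have total federal service 23 years, so the next rule applies.
Quinn and Amari both have date of commissioning Feb 22, 2000, so the next rule applies.
Among Quinn and Amari, by date of rank (later first) (reversed rule for this group): Quinn (May 24, 2014) before Amari (May 13, 2008).
Marino and Novak are each not a combat-command-badge holder, so the next rule applies.
Marino and Novak both have total federal service 8 years, so the next rule applies.
Marino and Novak both have date of commissioning Nov 7, 1991, so the next rule applies.
Among Marino and Novak, by date of rank (later first) (reversed rule for this group): Marino (Aug 20, 1993) before Novak (Oct 10, 1992).
Among Tanaka, Fontaine and Castillo, a combat-command-badge holder before not a combat-command-badge holder: Tanaka and Fontaine (a combat-command-badge holder) before Castillo (not a combat-command-badge holder).
Tanaka and Fontaine both have total federal service 15 years, so the next rule applies.
Tanaka and Fontaine both have date of commissioning Sep 23, 2008, so the next rule applies.
Among Tanaka and Fontaine, by date of rank (earlier first): Tanaka (Apr 9, 2007) before Fontaine (Jun 4, 2014).
Full order: Quinn, Amari, Marino, Novak, Tanaka, Fontaine, Castillo.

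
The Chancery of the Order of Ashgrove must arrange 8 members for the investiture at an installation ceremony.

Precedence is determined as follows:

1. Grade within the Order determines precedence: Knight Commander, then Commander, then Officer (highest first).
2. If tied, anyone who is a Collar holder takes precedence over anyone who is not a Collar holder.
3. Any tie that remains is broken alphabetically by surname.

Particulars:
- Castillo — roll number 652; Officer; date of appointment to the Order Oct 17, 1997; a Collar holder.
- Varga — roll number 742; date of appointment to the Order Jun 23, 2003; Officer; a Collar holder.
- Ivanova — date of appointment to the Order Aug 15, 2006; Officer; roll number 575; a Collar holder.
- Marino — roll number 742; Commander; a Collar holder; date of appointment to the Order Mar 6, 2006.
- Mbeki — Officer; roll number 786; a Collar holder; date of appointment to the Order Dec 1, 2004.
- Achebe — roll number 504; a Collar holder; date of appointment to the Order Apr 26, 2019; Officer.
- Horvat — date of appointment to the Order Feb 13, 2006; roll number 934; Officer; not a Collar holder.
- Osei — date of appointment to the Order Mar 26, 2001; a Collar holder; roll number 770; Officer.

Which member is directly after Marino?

Achebe

By grade within the Order: Marino (Commander); then Achebe, Castillo, Ivanova, Mbeki, Osei, Varga and Horvat (Officer).
Among Achebe, Castillo, Ivanova, Mbeki, Osei, Varga and Horvat, a Collar holder before not a Collar holder: Achebe, Castillo, Ivanova, Mbeki, Osei and Varga (a Collar holder) before Horvat (not a Collar holder).
Among Achebe, Castillo, Ivanova, Mbeki, Osei and Varga, alphabetically by surname: Achebe before Castillo before Ivanova before Mbeki before Osei before Varga.
Order: Marino, Achebe, Castillo, Ivanova, Mbeki, Osei, Varga, Horvat.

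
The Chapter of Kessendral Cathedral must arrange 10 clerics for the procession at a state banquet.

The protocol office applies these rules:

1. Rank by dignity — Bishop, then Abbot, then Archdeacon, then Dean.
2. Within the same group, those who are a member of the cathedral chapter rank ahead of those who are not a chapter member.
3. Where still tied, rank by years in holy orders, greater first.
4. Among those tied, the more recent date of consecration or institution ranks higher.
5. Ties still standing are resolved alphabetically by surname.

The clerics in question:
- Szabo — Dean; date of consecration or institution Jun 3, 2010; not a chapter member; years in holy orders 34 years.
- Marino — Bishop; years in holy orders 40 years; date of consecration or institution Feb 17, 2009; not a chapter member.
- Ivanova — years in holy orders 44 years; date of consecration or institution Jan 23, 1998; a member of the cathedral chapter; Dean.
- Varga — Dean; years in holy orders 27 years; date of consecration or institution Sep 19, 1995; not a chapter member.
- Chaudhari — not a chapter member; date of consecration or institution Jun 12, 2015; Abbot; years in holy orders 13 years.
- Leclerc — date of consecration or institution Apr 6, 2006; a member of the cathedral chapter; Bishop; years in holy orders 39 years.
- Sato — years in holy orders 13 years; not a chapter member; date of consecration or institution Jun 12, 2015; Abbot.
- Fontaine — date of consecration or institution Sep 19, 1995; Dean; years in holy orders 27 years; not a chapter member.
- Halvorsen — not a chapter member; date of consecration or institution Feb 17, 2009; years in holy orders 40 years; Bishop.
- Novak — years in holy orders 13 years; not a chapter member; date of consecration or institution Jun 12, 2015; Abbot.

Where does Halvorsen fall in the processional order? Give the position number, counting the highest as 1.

By dignity: Leclerc, Halvorsen and Marino (Bishop); then Chaudhari, Novak and Sato (Abbot); then Ivanova, Szabo, Fontaine and Varga (Dean).
Among Leclerc, Halvorsen and Marino, a member of the cathedral chapter before not a chapter member: Leclerc (a member of the cathedral chapter) before Halvorsen and Marino (not a chapter member).
Halvorsen and Marino both have years in holy orders 40 years, so the next rule applies.
Halvorsen and Marino both have date of consecration or institution Feb 17, 2009, so the next rule applies.
Among Halvorsen and Marino, alphabetically by surname: Halvorsen before Marino.
Chaudhari, Novak and Sato are each not a chapter member, so the next rule applies.
Chaudhari, Novak and Sato all have years in holy orders 13 years, so the next rule applies.
Chaudhari, Novak and Sato all have date of consecration or institution Jun 12, 2015, so the next rule applies.
Among Chaudhari, Novak and Sato, alphabetically by surname: Chaudhari before Novak before Sato.
Among Ivanova, Szabo, Fontaine and Varga, a member of the cathedral chapter before not a chapter member: Ivanova (a member of the cathedral chapter) before Szabo, Fontaine and Varga (not a chapter member).
Among Szabo, Fontaine and Varga, by years in holy orders (higher first): Szabo (34 years) before Fontaine and Varga (27 years).
Fontaine and Varga both have date of consecration or institution Sep 19, 1995, so the next rule applies.
Among Fontaine and Varga, alphabetically by surname: Fontaine before Varga.
Order: Leclerc, Halvorsen, Marino, Chaudhari, Novak, Sato, Ivanova, Szabo, Fontaine, Varga. So position 2.

2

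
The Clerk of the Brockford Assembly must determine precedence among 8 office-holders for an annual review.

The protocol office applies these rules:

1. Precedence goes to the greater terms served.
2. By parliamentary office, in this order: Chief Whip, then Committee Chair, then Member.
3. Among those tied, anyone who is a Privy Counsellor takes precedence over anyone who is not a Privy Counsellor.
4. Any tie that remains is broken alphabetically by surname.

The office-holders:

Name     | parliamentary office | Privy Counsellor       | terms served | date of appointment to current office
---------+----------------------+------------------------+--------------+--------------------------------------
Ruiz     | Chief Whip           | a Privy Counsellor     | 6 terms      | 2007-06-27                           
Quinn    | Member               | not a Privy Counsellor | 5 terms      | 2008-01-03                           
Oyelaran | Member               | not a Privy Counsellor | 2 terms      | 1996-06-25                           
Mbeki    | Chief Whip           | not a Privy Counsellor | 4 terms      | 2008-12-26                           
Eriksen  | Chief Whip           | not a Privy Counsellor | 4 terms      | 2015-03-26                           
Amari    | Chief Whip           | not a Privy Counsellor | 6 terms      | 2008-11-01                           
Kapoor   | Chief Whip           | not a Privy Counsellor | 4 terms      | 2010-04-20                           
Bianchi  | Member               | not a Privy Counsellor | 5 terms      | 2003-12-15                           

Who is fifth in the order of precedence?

Eriksen

By terms served (higher first): Ruiz and Amari (both 6 terms); then Bianchi and Quinn (both 5 terms); then Eriksen, Kapoor and Mbeki (each 4 terms); then Oyelaran (2 terms).
Ruiz and Amari are each Chief Whip, so the next rule applies.
Among Ruiz and Amari, a Privy Counsellor before not a Privy Counsellor: Ruiz (a Privy Counsellor) before Amari (not a Privy Counsellor).
Bianchi and Quinn are each Member, so the next rule applies.
Bianchi and Quinn are each not a Privy Counsellor, so the next rule applies.
Among Bianchi and Quinn, alphabetically by surname: Bianchi before Quinn.
Eriksen, Kapoor and Mbeki are each Chief Whip, so the next rule applies.
Eriksen, Kapoor and Mbeki are each not a Privy Counsellor, so the next rule applies.
Among Eriksen, Kapoor and Mbeki, alphabetically by surname: Eriksen before Kapoor before Mbeki.
Order: Ruiz, Amari, Bianchi, Quinn, Eriksen, Kapoor, Mbeki, Oyelaran.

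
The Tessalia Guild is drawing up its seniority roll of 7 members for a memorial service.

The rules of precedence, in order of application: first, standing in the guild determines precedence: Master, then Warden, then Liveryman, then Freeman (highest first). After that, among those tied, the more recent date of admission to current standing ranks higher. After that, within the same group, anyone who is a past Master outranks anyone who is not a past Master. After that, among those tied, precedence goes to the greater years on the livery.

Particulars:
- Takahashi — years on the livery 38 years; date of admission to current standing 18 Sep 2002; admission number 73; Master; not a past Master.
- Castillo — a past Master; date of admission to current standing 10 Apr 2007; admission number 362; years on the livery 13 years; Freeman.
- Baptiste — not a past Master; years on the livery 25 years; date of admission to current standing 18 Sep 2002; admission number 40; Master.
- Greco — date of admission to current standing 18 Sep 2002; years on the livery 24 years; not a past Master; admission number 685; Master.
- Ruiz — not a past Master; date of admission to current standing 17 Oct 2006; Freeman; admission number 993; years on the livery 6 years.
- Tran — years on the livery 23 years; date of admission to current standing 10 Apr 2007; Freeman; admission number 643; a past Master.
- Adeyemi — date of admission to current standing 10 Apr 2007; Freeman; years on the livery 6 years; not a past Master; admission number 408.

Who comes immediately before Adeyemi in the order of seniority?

By standing in the guild: Takahashi, Baptiste and Greco (Master); then Tran, Castillo, Adeyemi and Ruiz (Freeman).
Takahashi, Baptiste and Greco all have date of admission to current standing 18 Sep 2002, so the next rule applies.
Takahashi, Baptiste and Greco are each not a past Master, so the next rule applies.
Among Takahashi, Baptiste and Greco, by years on the livery (higher first): Takahashi (38 years) before Baptiste (25 years) before Greco (24 years).
Among Tran, Castillo, Adeyemi and Ruiz, by date of admission to current standing (later first): Tran, Castillo and Adeyemi (10 Apr 2007) before Ruiz (17 Oct 2006).
Among Tran, Castillo and Adeyemi, a past Master before not a past Master: Tran and Castillo (a past Master) before Adeyemi (not a past Master).
Among Tran and Castillo, by years on the livery (higher first): Tran (23 years) before Castillo (13 years).
Order: Takahashi, Baptiste, Greco, Tran, Castillo, Adeyemi, Ruiz.

Castillo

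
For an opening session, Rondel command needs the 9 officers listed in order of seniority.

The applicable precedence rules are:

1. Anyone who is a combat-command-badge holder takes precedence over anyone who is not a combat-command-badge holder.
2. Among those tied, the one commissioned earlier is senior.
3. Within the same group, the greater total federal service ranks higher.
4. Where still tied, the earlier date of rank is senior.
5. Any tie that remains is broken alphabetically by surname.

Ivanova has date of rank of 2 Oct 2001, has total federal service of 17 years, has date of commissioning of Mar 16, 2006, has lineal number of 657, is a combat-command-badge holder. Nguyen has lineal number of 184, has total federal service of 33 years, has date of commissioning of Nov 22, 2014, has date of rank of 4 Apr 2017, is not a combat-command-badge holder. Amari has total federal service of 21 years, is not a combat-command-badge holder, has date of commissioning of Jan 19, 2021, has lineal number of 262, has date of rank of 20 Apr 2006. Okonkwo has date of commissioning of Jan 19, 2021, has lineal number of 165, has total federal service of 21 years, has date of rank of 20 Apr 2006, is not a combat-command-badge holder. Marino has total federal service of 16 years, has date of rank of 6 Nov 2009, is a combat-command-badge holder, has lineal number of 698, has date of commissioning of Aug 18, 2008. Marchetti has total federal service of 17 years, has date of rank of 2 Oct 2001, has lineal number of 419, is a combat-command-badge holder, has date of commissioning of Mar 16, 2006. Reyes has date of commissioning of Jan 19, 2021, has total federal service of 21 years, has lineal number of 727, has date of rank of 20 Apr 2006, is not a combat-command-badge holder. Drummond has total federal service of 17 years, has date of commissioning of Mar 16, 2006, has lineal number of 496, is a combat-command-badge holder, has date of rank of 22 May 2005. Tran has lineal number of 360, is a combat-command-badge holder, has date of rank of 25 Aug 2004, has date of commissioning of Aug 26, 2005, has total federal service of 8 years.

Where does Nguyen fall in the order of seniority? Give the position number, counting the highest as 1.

By the first rule: Tran, Ivanova, Marchetti, Drummond and Marino (each a combat-command-badge holder); then Nguyen, Amari, Okonkwo and Reyes (each not a combat-command-badge holder).
Among Tran, Ivanova, Marchetti, Drummond and Marino, by date of commissioning (earlier first): Tran (Aug 26, 2005) before Ivanova, Marchetti and Drummond (Mar 16, 2006) before Marino (Aug 18, 2008).
Ivanova, Marchetti and Drummond all have total federal service 17 years, so the next rule applies.
Among Ivanova, Marchetti and Drummond, by date of rank (earlier first): Ivanova and Marchetti (2 Oct 2001) before Drummond (22 May 2005).
Among Ivanova and Marchetti, alphabetically by surname: Ivanova before Marchetti.
Among Nguyen, Amari, Okonkwo and Reyes, by date of commissioning (earlier first): Nguyen (Nov 22, 2014) before Amari, Okonkwo and Reyes (Jan 19, 2021).
Amari, Okonkwo and Reyes all have total federal service 21 years, so the next rule applies.
Amari, Okonkwo and Reyes all have date of rank 20 Apr 2006, so the next rule applies.
Among Amari, Okonkwo and Reyes, alphabetically by surname: Amari before Okonkwo before Reyes.
Order: Tran, Ivanova, Marchetti, Drummond, Marino, Nguyen, Amari, Okonkwo, Reyes. So position 6.

6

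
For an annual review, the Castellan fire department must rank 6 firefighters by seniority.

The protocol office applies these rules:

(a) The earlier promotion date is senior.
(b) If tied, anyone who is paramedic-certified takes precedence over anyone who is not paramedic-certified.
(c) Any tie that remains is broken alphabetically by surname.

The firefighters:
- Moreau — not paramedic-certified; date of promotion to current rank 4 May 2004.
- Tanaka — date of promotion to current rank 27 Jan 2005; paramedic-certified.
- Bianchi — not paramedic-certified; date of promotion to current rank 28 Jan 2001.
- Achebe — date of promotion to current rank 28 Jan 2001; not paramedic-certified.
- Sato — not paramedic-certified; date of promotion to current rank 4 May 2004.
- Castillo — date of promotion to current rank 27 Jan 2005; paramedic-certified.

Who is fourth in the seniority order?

Sato

By date of promotion to current rank (earlier first): Achebe and Bianchi (both 28 Jan 2001); then Moreau and Sato (both 4 May 2004); then Castillo and Tanaka (both 27 Jan 2005).
Achebe and Bianchi are each not paramedic-certified, so the next rule applies.
Among Achebe and Bianchi, alphabetically by surname: Achebe before Bianchi.
Moreau and Sato are each not paramedic-certified, so the next rule applies.
Among Moreau and Sato, alphabetically by surname: Moreau before Sato.
Castillo and Tanaka are each paramedic-certified, so the next rule applies.
Among Castillo and Tanaka, alphabetically by surname: Castillo before Tanaka.
Order: Achebe, Bianchi, Moreau, Sato, Castillo, Tanaka.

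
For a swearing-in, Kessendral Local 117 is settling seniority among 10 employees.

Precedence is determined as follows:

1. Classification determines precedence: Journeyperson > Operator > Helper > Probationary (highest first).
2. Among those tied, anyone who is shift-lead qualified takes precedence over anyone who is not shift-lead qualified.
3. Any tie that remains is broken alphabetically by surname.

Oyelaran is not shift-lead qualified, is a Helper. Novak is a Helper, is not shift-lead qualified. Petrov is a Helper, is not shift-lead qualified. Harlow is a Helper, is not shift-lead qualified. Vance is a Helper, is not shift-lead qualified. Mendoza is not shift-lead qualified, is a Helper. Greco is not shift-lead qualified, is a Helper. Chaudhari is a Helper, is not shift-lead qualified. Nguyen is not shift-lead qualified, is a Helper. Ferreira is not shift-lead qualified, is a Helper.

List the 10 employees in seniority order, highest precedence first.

Chaudhari, Ferreira, Greco, Harlow, Mendoza, Nguyen, Novak, Oyelaran, Petrov, Vance

By classification: Chaudhari, Ferreira, Greco, Harlow, Mendoza, Nguyen, Novak, Oyelaran, Petrov and Vance (Helper).
Chaudhari, Ferreira, Greco, Harlow, Mendoza, Nguyen, Novak, Oyelaran, Petrov and Vance are each not shift-lead qualified, so the next rule applies.
Among Chaudhari, Ferreira, Greco, Harlow, Mendoza, Nguyen, Novak, Oyelaran, Petrov and Vance, alphabetically by surname: Chaudhari before Ferreira before Greco before Harlow before Mendoza before Nguyen before Novak before Oyelaran before Petrov before Vance.
Full order: Chaudhari, Ferreira, Greco, Harlow, Mendoza, Nguyen, Novak, Oyelaran, Petrov, Vance.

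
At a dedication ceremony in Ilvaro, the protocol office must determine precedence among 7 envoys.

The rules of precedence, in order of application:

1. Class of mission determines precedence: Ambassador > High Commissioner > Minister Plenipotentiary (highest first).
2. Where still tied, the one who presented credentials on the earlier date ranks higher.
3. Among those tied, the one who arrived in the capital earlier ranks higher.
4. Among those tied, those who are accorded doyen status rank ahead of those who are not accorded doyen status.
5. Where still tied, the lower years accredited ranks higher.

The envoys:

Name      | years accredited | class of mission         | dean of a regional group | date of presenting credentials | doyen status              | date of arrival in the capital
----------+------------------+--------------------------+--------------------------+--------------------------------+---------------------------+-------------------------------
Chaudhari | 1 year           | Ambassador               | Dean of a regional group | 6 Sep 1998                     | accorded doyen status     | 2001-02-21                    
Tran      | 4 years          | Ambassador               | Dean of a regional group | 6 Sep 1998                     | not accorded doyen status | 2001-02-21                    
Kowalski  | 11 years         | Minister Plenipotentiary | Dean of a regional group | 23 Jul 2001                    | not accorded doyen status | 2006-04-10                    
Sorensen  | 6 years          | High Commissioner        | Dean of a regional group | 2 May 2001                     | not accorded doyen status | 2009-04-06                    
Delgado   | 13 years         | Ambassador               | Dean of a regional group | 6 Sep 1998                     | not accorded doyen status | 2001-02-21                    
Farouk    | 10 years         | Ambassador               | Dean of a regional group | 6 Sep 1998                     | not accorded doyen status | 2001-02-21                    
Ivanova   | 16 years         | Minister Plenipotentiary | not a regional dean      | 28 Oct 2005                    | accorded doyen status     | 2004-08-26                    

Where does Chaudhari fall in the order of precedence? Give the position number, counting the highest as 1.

By class of mission: Chaudhari, Tran, Farouk and Delgado (Ambassador); then Sorensen (High Commissioner); then Kowalski and Ivanova (Minister Plenipotentiary).
Chaudhari, Tran, Farouk and Delgado all have date of presenting credentials 6 Sep 1998, so the next rule applies.
Chaudhari, Tran, Farouk and Delgado all have date of arrival in the capital 2001-02-21, so the next rule applies.
Among Chaudhari, Tran, Farouk and Delgado, accorded doyen status before not accorded doyen status: Chaudhari (accorded doyen status) before Tran, Farouk and Delgado (not accorded doyen status).
Among Tran, Farouk and Delgado, by years accredited (lower first): Tran (4 years) before Farouk (10 years) before Delgado (13 years).
Among Kowalski and Ivanova, by date of presenting credentials (earlier first): Kowalski (23 Jul 2001) before Ivanova (28 Oct 2005).
Order: Chaudhari, Tran, Farouk, Delgado, Sorensen, Kowalski, Ivanova. So position 1.

1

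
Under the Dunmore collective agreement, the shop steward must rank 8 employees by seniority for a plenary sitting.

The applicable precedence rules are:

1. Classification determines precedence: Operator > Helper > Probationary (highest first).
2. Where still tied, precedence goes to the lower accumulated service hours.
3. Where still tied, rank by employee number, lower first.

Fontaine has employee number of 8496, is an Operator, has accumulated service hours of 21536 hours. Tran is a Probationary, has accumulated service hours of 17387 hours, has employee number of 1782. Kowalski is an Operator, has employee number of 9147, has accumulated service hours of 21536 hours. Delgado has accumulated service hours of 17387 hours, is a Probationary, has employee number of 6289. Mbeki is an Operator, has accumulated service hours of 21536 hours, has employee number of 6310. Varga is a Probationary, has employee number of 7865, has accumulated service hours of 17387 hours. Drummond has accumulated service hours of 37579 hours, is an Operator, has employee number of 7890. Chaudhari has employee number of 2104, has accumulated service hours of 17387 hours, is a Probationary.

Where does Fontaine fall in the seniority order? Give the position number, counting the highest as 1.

By classification: Mbeki, Fontaine, Kowalski and Drummond (Operator); then Tran, Chaudhari, Delgado and Varga (Probationary).
Among Mbeki, Fontaine, Kowalski and Drummond, by accumulated service hours (lower first): Mbeki, Fontaine and Kowalski (21536 hours) before Drummond (37579 hours).
Among Mbeki, Fontaine and Kowalski, by employee number (lower first): Mbeki (6310) before Fontaine (8496) before Kowalski (9147).
Tran, Chaudhari, Delgado and Varga all have accumulated service hours 17387 hours, so the next rule applies.
Among Tran, Chaudhari, Delgado and Varga, by employee number (lower first): Tran (1782) before Chaudhari (2104) before Delgado (6289) before Varga (7865).
Order: Mbeki, Fontaine, Kowalski, Drummond, Tran, Chaudhari, Delgado, Varga. So position 2.

2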